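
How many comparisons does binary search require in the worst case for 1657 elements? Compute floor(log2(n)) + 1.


Binary search halves the search space each step.
Maximum comparisons = floor(log2(1657)) + 1
log2(1657) = 10.6944
floor(log2(1657)) = 10, so 10 + 1 = 11
Final answer: 11


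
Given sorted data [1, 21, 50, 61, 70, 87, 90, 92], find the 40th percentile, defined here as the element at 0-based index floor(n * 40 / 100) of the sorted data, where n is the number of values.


The dataset has n = 8 elements.
Index = floor(8 * 40 / 100) = floor(320 / 100) = floor(3.2) = 3
Counting from index 0 in the sorted data, the element at index 3 is 61.
Final answer: 61


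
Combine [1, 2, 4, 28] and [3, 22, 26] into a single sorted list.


List A: [1, 2, 4, 28]
List B: [3, 22, 26]
Repeatedly compare the front elements and take the smaller:
  1 vs 3 -> take 1
  2 vs 3 -> take 2
  4 vs 3 -> take 3
  4 vs 22 -> take 4
  28 vs 22 -> take 22
  28 vs 26 -> take 26
  B is exhausted; append the rest of A: [28]
Final answer: [1, 2, 3, 4, 22, 26, 28]


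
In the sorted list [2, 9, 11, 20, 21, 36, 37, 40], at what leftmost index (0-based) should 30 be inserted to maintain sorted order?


List is sorted: [2, 9, 11, 20, 21, 36, 37, 40]
We need the leftmost position where 30 can be inserted, i.e. the first index whose element is >= 30 (or the end of the list if none is).
Binary search with low=0, high=8 (0-based indices):
  low=0, high=8, mid=4: a[4]=21 < 30, so low = 5
  low=5, high=8, mid=6: a[6]=37 >= 30, so high = 6
  low=5, high=6, mid=5: a[5]=36 >= 30, so high = 5
Now low = high = 5, so the insertion index is 5.
Final answer: 5


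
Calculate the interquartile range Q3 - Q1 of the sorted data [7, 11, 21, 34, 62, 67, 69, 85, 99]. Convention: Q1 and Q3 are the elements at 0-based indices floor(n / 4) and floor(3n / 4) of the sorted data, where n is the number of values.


The data has n = 9 elements.
Q1 index = floor(9 / 4) = floor(2.25) = 2; Q3 index = floor(3 * 9 / 4) = floor(6.75) = 6
Q1 = element at index 2 = 21
Q3 = element at index 6 = 69
IQR = 69 - 21 = 48
Final answer: 48


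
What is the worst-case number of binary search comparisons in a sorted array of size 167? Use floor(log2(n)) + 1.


Binary search halves the search space each step.
Maximum comparisons = floor(log2(167)) + 1
log2(167) = 7.3837
floor(log2(167)) = 7, so 7 + 1 = 8
Final answer: 8


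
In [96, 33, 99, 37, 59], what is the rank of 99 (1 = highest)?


Sort descending: [99, 96, 59, 37, 33]
Find 99 in the sorted list.
99 is at position 1.
Final answer: 1


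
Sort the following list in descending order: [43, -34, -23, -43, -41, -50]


Original list: [43, -34, -23, -43, -41, -50]
Repeatedly take the largest remaining element:
  Remaining [43, -34, -23, -43, -41, -50] -> largest is 43
  Remaining [-34, -23, -43, -41, -50] -> largest is -23
  Remaining [-34, -43, -41, -50] -> largest is -34
  Remaining [-43, -41, -50] -> largest is -41
  Remaining [-43, -50] -> largest is -43
  Remaining [-50] -> largest is -50
Collecting the picks in order gives the descending list.
Final answer: [43, -23, -34, -41, -43, -50]


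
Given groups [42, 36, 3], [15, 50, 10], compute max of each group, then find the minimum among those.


Find max of each group:
  Group 1: [42, 36, 3] -> max = 42
  Group 2: [15, 50, 10] -> max = 50
Maxes: [42, 50]
Minimum of maxes = 42
Final answer: 42


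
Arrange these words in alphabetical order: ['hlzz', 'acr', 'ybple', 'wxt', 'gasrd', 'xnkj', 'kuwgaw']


Compare strings character by character (the first differing letter decides):
  'acr' < 'gasrd' since 'a' < 'g' at position 1
  'gasrd' < 'hlzz' since 'g' < 'h' at position 1
  'hlzz' < 'kuwgaw' since 'h' < 'k' at position 1
  'kuwgaw' < 'wxt' since 'k' < 'w' at position 1
  'wxt' < 'xnkj' since 'w' < 'x' at position 1
  'xnkj' < 'ybple' since 'x' < 'y' at position 1
Chaining these comparisons gives the alphabetical order.
Final answer: ['acr', 'gasrd', 'hlzz', 'kuwgaw', 'wxt', 'xnkj', 'ybple']


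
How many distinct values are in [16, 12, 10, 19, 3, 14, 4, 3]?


List all unique values:
Distinct values: [3, 4, 10, 12, 14, 16, 19]
Count = 7
Final answer: 7


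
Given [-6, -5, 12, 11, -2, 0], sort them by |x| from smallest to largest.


Compute absolute values:
  |-6| = 6
  |-5| = 5
  |12| = 12
  |11| = 11
  |-2| = 2
  |0| = 0
Absolute values in increasing order: 0 < 2 < 5 < 6 < 11 < 12
Listing the original numbers in that order gives the answer.
Final answer: [0, -2, -5, -6, 11, 12]


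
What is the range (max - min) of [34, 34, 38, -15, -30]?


Maximum value: 38
Minimum value: -30
Range = 38 - (-30) = 68
Final answer: 68


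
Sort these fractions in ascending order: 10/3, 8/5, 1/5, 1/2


Convert to decimal for comparison:
  10/3 = 3.3333
  8/5 = 1.6
  1/5 = 0.2
  1/2 = 0.5
Decimals in increasing order: 0.2 < 0.5 < 1.6 < 3.3333
Writing each back as its fraction gives the sorted order.
Final answer: 1/5, 1/2, 8/5, 10/3


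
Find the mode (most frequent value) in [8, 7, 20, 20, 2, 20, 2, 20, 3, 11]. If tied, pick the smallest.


Count the frequency of each value:
  2 appears 2 time(s)
  3 appears 1 time(s)
  7 appears 1 time(s)
  8 appears 1 time(s)
  11 appears 1 time(s)
  20 appears 4 time(s)
Maximum frequency is 4.
Only 20 reaches that frequency, so it is the mode.
Final answer: 20


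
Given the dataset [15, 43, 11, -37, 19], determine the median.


First, sort the list: [-37, 11, 15, 19, 43]
The list has 5 elements (odd count).
The middle index is 2 (0-based), and the element there is 15.
Final answer: 15


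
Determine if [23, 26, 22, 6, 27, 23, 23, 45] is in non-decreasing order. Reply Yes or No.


Check consecutive pairs:
  23 <= 26? True
  26 <= 22? False
  22 <= 6? False
  6 <= 27? True
  27 <= 23? False
  23 <= 23? True
  23 <= 45? True
3 consecutive pair(s) are out of order, so the list is not sorted.
Final answer: No


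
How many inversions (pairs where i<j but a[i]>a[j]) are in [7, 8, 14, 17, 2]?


For each element, count the later elements that are smaller than it:
  7 (index 0): smaller elements after it = [2] -> 1
  8 (index 1): smaller elements after it = [2] -> 1
  14 (index 2): smaller elements after it = [2] -> 1
  17 (index 3): smaller elements after it = [2] -> 1
Total inversions = 1 + 1 + 1 + 1 = 4
Final answer: 4


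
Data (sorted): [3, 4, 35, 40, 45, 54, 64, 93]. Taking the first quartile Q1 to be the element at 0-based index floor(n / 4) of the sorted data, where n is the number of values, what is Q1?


The list has n = 8 elements.
Q1 index = floor(8 / 4) = floor(2) = 2
Counting from index 0 in the sorted data, the element at index 2 is 35.
Final answer: 35


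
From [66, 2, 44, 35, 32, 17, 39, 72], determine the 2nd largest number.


Sort descending: [72, 66, 44, 39, 35, 32, 17, 2]
The 2nd element (1-indexed) is at index 1.
Value = 66
Final answer: 66


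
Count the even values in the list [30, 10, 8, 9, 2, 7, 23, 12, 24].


Check each element:
  30 is even
  10 is even
  8 is even
  9 is odd
  2 is even
  7 is odd
  23 is odd
  12 is even
  24 is even
Evens: [30, 10, 8, 2, 12, 24]
Count of evens = 6
Final answer: 6


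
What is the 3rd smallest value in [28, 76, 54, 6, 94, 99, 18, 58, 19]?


Sort ascending: [6, 18, 19, 28, 54, 58, 76, 94, 99]
The 3rd element (1-indexed) is at index 2.
Value = 19
Final answer: 19


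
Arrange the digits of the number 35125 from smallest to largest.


The number 35125 has digits: 3, 5, 1, 2, 5
Sorted: 1, 2, 3, 5, 5
Joining the sorted digits gives the result.
Final answer: 12355


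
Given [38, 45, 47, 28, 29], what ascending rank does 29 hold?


Sort ascending: [28, 29, 38, 45, 47]
Find 29 in the sorted list.
29 is at position 2 (1-indexed).
Final answer: 2


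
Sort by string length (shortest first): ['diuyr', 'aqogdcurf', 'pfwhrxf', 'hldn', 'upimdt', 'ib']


Compute lengths:
  'diuyr' has length 5
  'aqogdcurf' has length 9
  'pfwhrxf' has length 7
  'hldn' has length 4
  'upimdt' has length 6
  'ib' has length 2
Lengths in increasing order: 2 < 4 < 5 < 6 < 7 < 9
Listing the words in that order gives the answer.
Final answer: ['ib', 'hldn', 'diuyr', 'upimdt', 'pfwhrxf', 'aqogdcurf']


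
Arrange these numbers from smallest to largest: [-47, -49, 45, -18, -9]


Original list: [-47, -49, 45, -18, -9]
Repeatedly take the smallest remaining element:
  Remaining [-47, -49, 45, -18, -9] -> smallest is -49
  Remaining [-47, 45, -18, -9] -> smallest is -47
  Remaining [45, -18, -9] -> smallest is -18
  Remaining [45, -9] -> smallest is -9
  Remaining [45] -> smallest is 45
Collecting the picks in order gives the sorted list.
Final answer: [-49, -47, -18, -9, 45]


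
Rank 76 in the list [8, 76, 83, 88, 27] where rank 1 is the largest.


Sort descending: [88, 83, 76, 27, 8]
Find 76 in the sorted list.
76 is at position 3.
Final answer: 3


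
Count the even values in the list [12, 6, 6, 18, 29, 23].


Check each element:
  12 is even
  6 is even
  6 is even
  18 is even
  29 is odd
  23 is odd
Evens: [12, 6, 6, 18]
Count of evens = 4
Final answer: 4


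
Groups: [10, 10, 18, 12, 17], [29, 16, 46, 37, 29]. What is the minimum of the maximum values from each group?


Find max of each group:
  Group 1: [10, 10, 18, 12, 17] -> max = 18
  Group 2: [29, 16, 46, 37, 29] -> max = 46
Maxes: [18, 46]
Minimum of maxes = 18
Final answer: 18


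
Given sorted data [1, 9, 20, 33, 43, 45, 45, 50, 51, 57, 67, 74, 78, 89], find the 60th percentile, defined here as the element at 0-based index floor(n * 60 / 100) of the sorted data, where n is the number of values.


The dataset has n = 14 elements.
Index = floor(14 * 60 / 100) = floor(840 / 100) = floor(8.4) = 8
Counting from index 0 in the sorted data, the element at index 8 is 51.
Final answer: 51


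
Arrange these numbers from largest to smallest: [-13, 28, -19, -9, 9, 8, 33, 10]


Original list: [-13, 28, -19, -9, 9, 8, 33, 10]
Repeatedly take the largest remaining element:
  Remaining [-13, 28, -19, -9, 9, 8, 33, 10] -> largest is 33
  Remaining [-13, 28, -19, -9, 9, 8, 10] -> largest is 28
  Remaining [-13, -19, -9, 9, 8, 10] -> largest is 10
  Remaining [-13, -19, -9, 9, 8] -> largest is 9
  Remaining [-13, -19, -9, 8] -> largest is 8
  Remaining [-13, -19, -9] -> largest is -9
  Remaining [-13, -19] -> largest is -13
  Remaining [-19] -> largest is -19
Collecting the picks in order gives the descending list.
Final answer: [33, 28, 10, 9, 8, -9, -13, -19]


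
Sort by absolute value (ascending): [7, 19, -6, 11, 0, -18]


Compute absolute values:
  |7| = 7
  |19| = 19
  |-6| = 6
  |11| = 11
  |0| = 0
  |-18| = 18
Absolute values in increasing order: 0 < 6 < 7 < 11 < 18 < 19
Listing the original numbers in that order gives the answer.
Final answer: [0, -6, 7, 11, -18, 19]


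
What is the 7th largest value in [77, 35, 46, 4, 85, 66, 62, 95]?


Sort descending: [95, 85, 77, 66, 62, 46, 35, 4]
The 7th element (1-indexed) is at index 6.
Value = 35
Final answer: 35


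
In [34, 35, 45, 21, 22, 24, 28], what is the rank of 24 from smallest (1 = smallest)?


Sort ascending: [21, 22, 24, 28, 34, 35, 45]
Find 24 in the sorted list.
24 is at position 3 (1-indexed).
Final answer: 3


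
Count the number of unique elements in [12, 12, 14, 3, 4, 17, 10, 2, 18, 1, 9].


List all unique values:
Distinct values: [1, 2, 3, 4, 9, 10, 12, 14, 17, 18]
Count = 10
Final answer: 10


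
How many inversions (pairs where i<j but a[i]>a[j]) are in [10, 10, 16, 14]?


For each element, count the later elements that are smaller than it:
  10 (index 0): smaller elements after it = [] -> 0
  10 (index 1): smaller elements after it = [] -> 0
  16 (index 2): smaller elements after it = [14] -> 1
Total inversions = 0 + 0 + 1 = 1
Final answer: 1


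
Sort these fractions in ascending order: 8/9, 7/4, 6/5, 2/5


Convert to decimal for comparison:
  8/9 = 0.8889
  7/4 = 1.75
  6/5 = 1.2
  2/5 = 0.4
Decimals in increasing order: 0.4 < 0.8889 < 1.2 < 1.75
Writing each back as its fraction gives the sorted order.
Final answer: 2/5, 8/9, 6/5, 7/4


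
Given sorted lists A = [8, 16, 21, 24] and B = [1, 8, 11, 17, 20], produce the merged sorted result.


List A: [8, 16, 21, 24]
List B: [1, 8, 11, 17, 20]
Repeatedly compare the front elements and take the smaller:
  8 vs 1 -> take 1
  8 vs 8 -> take 8
  16 vs 8 -> take 8
  16 vs 11 -> take 11
  16 vs 17 -> take 16
  21 vs 17 -> take 17
  21 vs 20 -> take 20
  B is exhausted; append the rest of A: [21, 24]
Final answer: [1, 8, 8, 11, 16, 17, 20, 21, 24]


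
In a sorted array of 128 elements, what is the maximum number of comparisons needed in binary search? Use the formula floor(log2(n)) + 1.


Binary search halves the search space each step.
Maximum comparisons = floor(log2(128)) + 1
log2(128) = 7.0
floor(log2(128)) = 7, so 7 + 1 = 8
Final answer: 8


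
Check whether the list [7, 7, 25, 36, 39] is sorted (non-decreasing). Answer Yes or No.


Check consecutive pairs:
  7 <= 7? True
  7 <= 25? True
  25 <= 36? True
  36 <= 39? True
Every consecutive pair is in order, so the list is non-decreasing.
Final answer: Yes


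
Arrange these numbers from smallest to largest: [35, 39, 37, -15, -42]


Original list: [35, 39, 37, -15, -42]
Repeatedly take the smallest remaining element:
  Remaining [35, 39, 37, -15, -42] -> smallest is -42
  Remaining [35, 39, 37, -15] -> smallest is -15
  Remaining [35, 39, 37] -> smallest is 35
  Remaining [39, 37] -> smallest is 37
  Remaining [39] -> smallest is 39
Collecting the picks in order gives the sorted list.
Final answer: [-42, -15, 35, 37, 39]


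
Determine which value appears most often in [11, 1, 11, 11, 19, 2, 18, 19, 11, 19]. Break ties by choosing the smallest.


Count the frequency of each value:
  1 appears 1 time(s)
  2 appears 1 time(s)
  11 appears 4 time(s)
  18 appears 1 time(s)
  19 appears 3 time(s)
Maximum frequency is 4.
Only 11 reaches that frequency, so it is the mode.
Final answer: 11


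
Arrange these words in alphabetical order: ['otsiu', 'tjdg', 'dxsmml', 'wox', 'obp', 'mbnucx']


Compare strings character by character (the first differing letter decides):
  'dxsmml' < 'mbnucx' since 'd' < 'm' at position 1
  'mbnucx' < 'obp' since 'm' < 'o' at position 1
  'obp' < 'otsiu' since 'b' < 't' at position 2
  'otsiu' < 'tjdg' since 'o' < 't' at position 1
  'tjdg' < 'wox' since 't' < 'w' at position 1
Chaining these comparisons gives the alphabetical order.
Final answer: ['dxsmml', 'mbnucx', 'obp', 'otsiu', 'tjdg', 'wox']


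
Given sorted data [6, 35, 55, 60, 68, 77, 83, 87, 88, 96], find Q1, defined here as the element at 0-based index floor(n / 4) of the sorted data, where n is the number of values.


The list has n = 10 elements.
Q1 index = floor(10 / 4) = floor(2.5) = 2
Counting from index 0 in the sorted data, the element at index 2 is 55.
Final answer: 55


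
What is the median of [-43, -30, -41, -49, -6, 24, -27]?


First, sort the list: [-49, -43, -41, -30, -27, -6, 24]
The list has 7 elements (odd count).
The middle index is 3 (0-based), and the element there is -30.
Final answer: -30


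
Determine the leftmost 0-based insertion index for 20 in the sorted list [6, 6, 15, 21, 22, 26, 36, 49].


List is sorted: [6, 6, 15, 21, 22, 26, 36, 49]
We need the leftmost position where 20 can be inserted, i.e. the first index whose element is >= 20 (or the end of the list if none is).
Binary search with low=0, high=8 (0-based indices):
  low=0, high=8, mid=4: a[4]=22 >= 20, so high = 4
  low=0, high=4, mid=2: a[2]=15 < 20, so low = 3
  low=3, high=4, mid=3: a[3]=21 >= 20, so high = 3
Now low = high = 3, so the insertion index is 3.
Final answer: 3


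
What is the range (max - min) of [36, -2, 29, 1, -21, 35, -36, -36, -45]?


Maximum value: 36
Minimum value: -45
Range = 36 - (-45) = 81
Final answer: 81


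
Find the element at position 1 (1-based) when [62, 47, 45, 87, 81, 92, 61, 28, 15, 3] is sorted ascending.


Sort ascending: [3, 15, 28, 45, 47, 61, 62, 81, 87, 92]
The 1st element (1-indexed) is at index 0.
Value = 3
Final answer: 3


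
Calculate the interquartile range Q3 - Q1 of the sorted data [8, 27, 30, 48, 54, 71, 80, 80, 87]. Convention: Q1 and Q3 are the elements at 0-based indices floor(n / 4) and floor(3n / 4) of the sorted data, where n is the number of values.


The data has n = 9 elements.
Q1 index = floor(9 / 4) = floor(2.25) = 2; Q3 index = floor(3 * 9 / 4) = floor(6.75) = 6
Q1 = element at index 2 = 30
Q3 = element at index 6 = 80
IQR = 80 - 30 = 50
Final answer: 50


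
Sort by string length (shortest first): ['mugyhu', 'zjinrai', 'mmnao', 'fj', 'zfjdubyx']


Compute lengths:
  'mugyhu' has length 6
  'zjinrai' has length 7
  'mmnao' has length 5
  'fj' has length 2
  'zfjdubyx' has length 8
Lengths in increasing order: 2 < 5 < 6 < 7 < 8
Listing the words in that order gives the answer.
Final answer: ['fj', 'mmnao', 'mugyhu', 'zjinrai', 'zfjdubyx']


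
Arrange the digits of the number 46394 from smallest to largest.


The number 46394 has digits: 4, 6, 3, 9, 4
Sorted: 3, 4, 4, 6, 9
Joining the sorted digits gives the result.
Final answer: 34469


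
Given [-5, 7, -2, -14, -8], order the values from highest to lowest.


Original list: [-5, 7, -2, -14, -8]
Repeatedly take the largest remaining element:
  Remaining [-5, 7, -2, -14, -8] -> largest is 7
  Remaining [-5, -2, -14, -8] -> largest is -2
  Remaining [-5, -14, -8] -> largest is -5
  Remaining [-14, -8] -> largest is -8
  Remaining [-14] -> largest is -14
Collecting the picks in order gives the descending list.
Final answer: [7, -2, -5, -8, -14]


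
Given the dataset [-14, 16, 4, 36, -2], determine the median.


First, sort the list: [-14, -2, 4, 16, 36]
The list has 5 elements (odd count).
The middle index is 2 (0-based), and the element there is 4.
Final answer: 4


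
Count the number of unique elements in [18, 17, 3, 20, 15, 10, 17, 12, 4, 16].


List all unique values:
Distinct values: [3, 4, 10, 12, 15, 16, 17, 18, 20]
Count = 9
Final answer: 9


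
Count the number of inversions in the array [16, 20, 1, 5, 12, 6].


For each element, count the later elements that are smaller than it:
  16 (index 0): smaller elements after it = [1, 5, 12, 6] -> 4
  20 (index 1): smaller elements after it = [1, 5, 12, 6] -> 4
  1 (index 2): smaller elements after it = [] -> 0
  5 (index 3): smaller elements after it = [] -> 0
  12 (index 4): smaller elements after it = [6] -> 1
Total inversions = 4 + 4 + 0 + 0 + 1 = 9
Final answer: 9


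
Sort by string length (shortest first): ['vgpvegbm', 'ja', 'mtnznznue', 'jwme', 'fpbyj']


Compute lengths:
  'vgpvegbm' has length 8
  'ja' has length 2
  'mtnznznue' has length 9
  'jwme' has length 4
  'fpbyj' has length 5
Lengths in increasing order: 2 < 4 < 5 < 8 < 9
Listing the words in that order gives the answer.
Final answer: ['ja', 'jwme', 'fpbyj', 'vgpvegbm', 'mtnznznue']


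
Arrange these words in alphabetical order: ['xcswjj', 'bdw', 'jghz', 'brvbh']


Compare strings character by character (the first differing letter decides):
  'bdw' < 'brvbh' since 'd' < 'r' at position 2
  'brvbh' < 'jghz' since 'b' < 'j' at position 1
  'jghz' < 'xcswjj' since 'j' < 'x' at position 1
Chaining these comparisons gives the alphabetical order.
Final answer: ['bdw', 'brvbh', 'jghz', 'xcswjj']


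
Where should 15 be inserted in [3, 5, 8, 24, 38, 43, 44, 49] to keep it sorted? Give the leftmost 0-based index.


List is sorted: [3, 5, 8, 24, 38, 43, 44, 49]
We need the leftmost position where 15 can be inserted, i.e. the first index whose element is >= 15 (or the end of the list if none is).
Binary search with low=0, high=8 (0-based indices):
  low=0, high=8, mid=4: a[4]=38 >= 15, so high = 4
  low=0, high=4, mid=2: a[2]=8 < 15, so low = 3
  low=3, high=4, mid=3: a[3]=24 >= 15, so high = 3
Now low = high = 3, so the insertion index is 3.
Final answer: 3


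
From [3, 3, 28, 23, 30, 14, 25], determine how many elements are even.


Check each element:
  3 is odd
  3 is odd
  28 is even
  23 is odd
  30 is even
  14 is even
  25 is odd
Evens: [28, 30, 14]
Count of evens = 3
Final answer: 3


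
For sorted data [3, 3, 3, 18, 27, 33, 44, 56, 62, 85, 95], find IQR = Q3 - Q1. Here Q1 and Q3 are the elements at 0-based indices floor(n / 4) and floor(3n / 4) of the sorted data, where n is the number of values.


The data has n = 11 elements.
Q1 index = floor(11 / 4) = floor(2.75) = 2; Q3 index = floor(3 * 11 / 4) = floor(8.25) = 8
Q1 = element at index 2 = 3
Q3 = element at index 8 = 62
IQR = 62 - 3 = 59
Final answer: 59


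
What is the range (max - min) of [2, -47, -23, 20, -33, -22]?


Maximum value: 20
Minimum value: -47
Range = 20 - (-47) = 67
Final answer: 67


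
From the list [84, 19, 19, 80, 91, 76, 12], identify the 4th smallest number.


Sort ascending: [12, 19, 19, 76, 80, 84, 91]
The 4th element (1-indexed) is at index 3.
Value = 76
Final answer: 76


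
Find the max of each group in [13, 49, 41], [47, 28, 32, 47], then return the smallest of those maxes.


Find max of each group:
  Group 1: [13, 49, 41] -> max = 49
  Group 2: [47, 28, 32, 47] -> max = 47
Maxes: [49, 47]
Minimum of maxes = 47
Final answer: 47


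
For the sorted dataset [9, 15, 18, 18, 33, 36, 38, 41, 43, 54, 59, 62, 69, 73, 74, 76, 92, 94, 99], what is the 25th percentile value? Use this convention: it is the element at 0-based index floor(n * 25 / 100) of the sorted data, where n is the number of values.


The dataset has n = 19 elements.
Index = floor(19 * 25 / 100) = floor(475 / 100) = floor(4.75) = 4
Counting from index 0 in the sorted data, the element at index 4 is 33.
Final answer: 33


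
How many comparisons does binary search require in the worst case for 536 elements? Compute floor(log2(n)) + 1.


Binary search halves the search space each step.
Maximum comparisons = floor(log2(536)) + 1
log2(536) = 9.0661
floor(log2(536)) = 9, so 9 + 1 = 10
Final answer: 10


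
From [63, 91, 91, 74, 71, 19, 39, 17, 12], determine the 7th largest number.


Sort descending: [91, 91, 74, 71, 63, 39, 19, 17, 12]
The 7th element (1-indexed) is at index 6.
Value = 19
Final answer: 19


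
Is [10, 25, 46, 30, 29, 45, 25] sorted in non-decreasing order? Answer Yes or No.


Check consecutive pairs:
  10 <= 25? True
  25 <= 46? True
  46 <= 30? False
  30 <= 29? False
  29 <= 45? True
  45 <= 25? False
3 consecutive pair(s) are out of order, so the list is not sorted.
Final answer: No


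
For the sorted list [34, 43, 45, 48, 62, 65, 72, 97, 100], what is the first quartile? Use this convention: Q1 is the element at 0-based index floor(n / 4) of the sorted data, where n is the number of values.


The list has n = 9 elements.
Q1 index = floor(9 / 4) = floor(2.25) = 2
Counting from index 0 in the sorted data, the element at index 2 is 45.
Final answer: 45


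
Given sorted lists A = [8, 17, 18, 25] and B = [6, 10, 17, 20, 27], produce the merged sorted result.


List A: [8, 17, 18, 25]
List B: [6, 10, 17, 20, 27]
Repeatedly compare the front elements and take the smaller:
  8 vs 6 -> take 6
  8 vs 10 -> take 8
  17 vs 10 -> take 10
  17 vs 17 -> take 17
  18 vs 17 -> take 17
  18 vs 20 -> take 18
  25 vs 20 -> take 20
  25 vs 27 -> take 25
  A is exhausted; append the rest of B: [27]
Final answer: [6, 8, 10, 17, 17, 18, 20, 25, 27]


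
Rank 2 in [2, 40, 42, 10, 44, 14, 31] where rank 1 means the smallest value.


Sort ascending: [2, 10, 14, 31, 40, 42, 44]
Find 2 in the sorted list.
2 is at position 1 (1-indexed).
Final answer: 1


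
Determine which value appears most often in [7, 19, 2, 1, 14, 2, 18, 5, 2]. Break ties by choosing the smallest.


Count the frequency of each value:
  1 appears 1 time(s)
  2 appears 3 time(s)
  5 appears 1 time(s)
  7 appears 1 time(s)
  14 appears 1 time(s)
  18 appears 1 time(s)
  19 appears 1 time(s)
Maximum frequency is 3.
Only 2 reaches that frequency, so it is the mode.
Final answer: 2


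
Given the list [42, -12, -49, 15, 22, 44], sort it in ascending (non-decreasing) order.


Original list: [42, -12, -49, 15, 22, 44]
Repeatedly take the smallest remaining element:
  Remaining [42, -12, -49, 15, 22, 44] -> smallest is -49
  Remaining [42, -12, 15, 22, 44] -> smallest is -12
  Remaining [42, 15, 22, 44] -> smallest is 15
  Remaining [42, 22, 44] -> smallest is 22
  Remaining [42, 44] -> smallest is 42
  Remaining [44] -> smallest is 44
Collecting the picks in order gives the sorted list.
Final answer: [-49, -12, 15, 22, 42, 44]


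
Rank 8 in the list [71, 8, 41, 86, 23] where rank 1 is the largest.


Sort descending: [86, 71, 41, 23, 8]
Find 8 in the sorted list.
8 is at position 5.
Final answer: 5


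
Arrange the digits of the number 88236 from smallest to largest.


The number 88236 has digits: 8, 8, 2, 3, 6
Sorted: 2, 3, 6, 8, 8
Joining the sorted digits gives the result.
Final answer: 23688


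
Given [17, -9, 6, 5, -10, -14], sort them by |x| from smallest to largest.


Compute absolute values:
  |17| = 17
  |-9| = 9
  |6| = 6
  |5| = 5
  |-10| = 10
  |-14| = 14
Absolute values in increasing order: 5 < 6 < 9 < 10 < 14 < 17
Listing the original numbers in that order gives the answer.
Final answer: [5, 6, -9, -10, -14, 17]


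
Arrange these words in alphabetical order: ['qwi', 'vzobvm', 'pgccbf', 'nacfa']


Compare strings character by character (the first differing letter decides):
  'nacfa' < 'pgccbf' since 'n' < 'p' at position 1
  'pgccbf' < 'qwi' since 'p' < 'q' at position 1
  'qwi' < 'vzobvm' since 'q' < 'v' at position 1
Chaining these comparisons gives the alphabetical order.
Final answer: ['nacfa', 'pgccbf', 'qwi', 'vzobvm']


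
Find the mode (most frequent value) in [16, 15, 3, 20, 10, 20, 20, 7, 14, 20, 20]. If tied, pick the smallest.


Count the frequency of each value:
  3 appears 1 time(s)
  7 appears 1 time(s)
  10 appears 1 time(s)
  14 appears 1 time(s)
  15 appears 1 time(s)
  16 appears 1 time(s)
  20 appears 5 time(s)
Maximum frequency is 5.
Only 20 reaches that frequency, so it is the mode.
Final answer: 20


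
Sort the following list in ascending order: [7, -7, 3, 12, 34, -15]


Original list: [7, -7, 3, 12, 34, -15]
Repeatedly take the smallest remaining element:
  Remaining [7, -7, 3, 12, 34, -15] -> smallest is -15
  Remaining [7, -7, 3, 12, 34] -> smallest is -7
  Remaining [7, 3, 12, 34] -> smallest is 3
  Remaining [7, 12, 34] -> smallest is 7
  Remaining [12, 34] -> smallest is 12
  Remaining [34] -> smallest is 34
Collecting the picks in order gives the sorted list.
Final answer: [-15, -7, 3, 7, 12, 34]


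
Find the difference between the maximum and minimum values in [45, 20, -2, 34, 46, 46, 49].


Maximum value: 49
Minimum value: -2
Range = 49 - (-2) = 51
Final answer: 51


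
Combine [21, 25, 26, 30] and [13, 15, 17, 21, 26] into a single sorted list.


List A: [21, 25, 26, 30]
List B: [13, 15, 17, 21, 26]
Repeatedly compare the front elements and take the smaller:
  21 vs 13 -> take 13
  21 vs 15 -> take 15
  21 vs 17 -> take 17
  21 vs 21 -> take 21
  25 vs 21 -> take 21
  25 vs 26 -> take 25
  26 vs 26 -> take 26
  30 vs 26 -> take 26
  B is exhausted; append the rest of A: [30]
Final answer: [13, 15, 17, 21, 21, 25, 26, 26, 30]


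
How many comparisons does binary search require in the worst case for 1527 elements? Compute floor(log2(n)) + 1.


Binary search halves the search space each step.
Maximum comparisons = floor(log2(1527)) + 1
log2(1527) = 10.5765
floor(log2(1527)) = 10, so 10 + 1 = 11
Final answer: 11


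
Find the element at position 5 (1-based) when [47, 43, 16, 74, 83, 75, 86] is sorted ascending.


Sort ascending: [16, 43, 47, 74, 75, 83, 86]
The 5th element (1-indexed) is at index 4.
Value = 75
Final answer: 75


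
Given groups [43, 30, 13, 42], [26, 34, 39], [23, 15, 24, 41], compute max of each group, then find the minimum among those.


Find max of each group:
  Group 1: [43, 30, 13, 42] -> max = 43
  Group 2: [26, 34, 39] -> max = 39
  Group 3: [23, 15, 24, 41] -> max = 41
Maxes: [43, 39, 41]
Minimum of maxes = 39
Final answer: 39


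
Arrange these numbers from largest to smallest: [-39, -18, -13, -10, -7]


Original list: [-39, -18, -13, -10, -7]
Repeatedly take the largest remaining element:
  Remaining [-39, -18, -13, -10, -7] -> largest is -7
  Remaining [-39, -18, -13, -10] -> largest is -10
  Remaining [-39, -18, -13] -> largest is -13
  Remaining [-39, -18] -> largest is -18
  Remaining [-39] -> largest is -39
Collecting the picks in order gives the descending list.
Final answer: [-7, -10, -13, -18, -39]


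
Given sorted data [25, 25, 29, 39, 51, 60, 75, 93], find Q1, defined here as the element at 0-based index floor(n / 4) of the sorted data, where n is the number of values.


The list has n = 8 elements.
Q1 index = floor(8 / 4) = floor(2) = 2
Counting from index 0 in the sorted data, the element at index 2 is 29.
Final answer: 29


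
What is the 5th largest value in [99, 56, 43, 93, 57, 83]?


Sort descending: [99, 93, 83, 57, 56, 43]
The 5th element (1-indexed) is at index 4.
Value = 56
Final answer: 56


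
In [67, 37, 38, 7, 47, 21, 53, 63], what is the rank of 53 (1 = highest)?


Sort descending: [67, 63, 53, 47, 38, 37, 21, 7]
Find 53 in the sorted list.
53 is at position 3.
Final answer: 3


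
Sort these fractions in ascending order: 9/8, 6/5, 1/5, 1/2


Convert to decimal for comparison:
  9/8 = 1.125
  6/5 = 1.2
  1/5 = 0.2
  1/2 = 0.5
Decimals in increasing order: 0.2 < 0.5 < 1.125 < 1.2
Writing each back as its fraction gives the sorted order.
Final answer: 1/5, 1/2, 9/8, 6/5


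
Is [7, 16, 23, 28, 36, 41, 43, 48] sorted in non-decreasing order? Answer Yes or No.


Check consecutive pairs:
  7 <= 16? True
  16 <= 23? True
  23 <= 28? True
  28 <= 36? True
  36 <= 41? True
  41 <= 43? True
  43 <= 48? True
Every consecutive pair is in order, so the list is non-decreasing.
Final answer: Yes


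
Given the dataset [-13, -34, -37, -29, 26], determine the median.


First, sort the list: [-37, -34, -29, -13, 26]
The list has 5 elements (odd count).
The middle index is 2 (0-based), and the element there is -29.
Final answer: -29


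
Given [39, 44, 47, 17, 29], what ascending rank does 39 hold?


Sort ascending: [17, 29, 39, 44, 47]
Find 39 in the sorted list.
39 is at position 3 (1-indexed).
Final answer: 3


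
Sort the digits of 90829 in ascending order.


The number 90829 has digits: 9, 0, 8, 2, 9
Sorted: 0, 2, 8, 9, 9
Joining the sorted digits gives the result.
Final answer: 02899


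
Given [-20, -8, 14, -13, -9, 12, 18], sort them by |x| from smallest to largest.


Compute absolute values:
  |-20| = 20
  |-8| = 8
  |14| = 14
  |-13| = 13
  |-9| = 9
  |12| = 12
  |18| = 18
Absolute values in increasing order: 8 < 9 < 12 < 13 < 14 < 18 < 20
Listing the original numbers in that order gives the answer.
Final answer: [-8, -9, 12, -13, 14, 18, -20]


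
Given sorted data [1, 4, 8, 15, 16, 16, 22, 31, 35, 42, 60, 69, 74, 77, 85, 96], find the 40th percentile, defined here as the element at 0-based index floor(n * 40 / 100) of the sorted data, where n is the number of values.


The dataset has n = 16 elements.
Index = floor(16 * 40 / 100) = floor(640 / 100) = floor(6.4) = 6
Counting from index 0 in the sorted data, the element at index 6 is 22.
Final answer: 22


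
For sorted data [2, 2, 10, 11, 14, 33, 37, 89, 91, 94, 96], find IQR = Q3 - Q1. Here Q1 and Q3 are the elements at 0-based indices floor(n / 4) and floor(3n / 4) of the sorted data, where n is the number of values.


The data has n = 11 elements.
Q1 index = floor(11 / 4) = floor(2.75) = 2; Q3 index = floor(3 * 11 / 4) = floor(8.25) = 8
Q1 = element at index 2 = 10
Q3 = element at index 8 = 91
IQR = 91 - 10 = 81
Final answer: 81


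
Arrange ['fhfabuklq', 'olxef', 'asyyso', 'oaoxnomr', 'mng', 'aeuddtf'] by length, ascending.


Compute lengths:
  'fhfabuklq' has length 9
  'olxef' has length 5
  'asyyso' has length 6
  'oaoxnomr' has length 8
  'mng' has length 3
  'aeuddtf' has length 7
Lengths in increasing order: 3 < 5 < 6 < 7 < 8 < 9
Listing the words in that order gives the answer.
Final answer: ['mng', 'olxef', 'asyyso', 'aeuddtf', 'oaoxnomr', 'fhfabuklq']


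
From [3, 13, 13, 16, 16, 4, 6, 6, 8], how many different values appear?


List all unique values:
Distinct values: [3, 4, 6, 8, 13, 16]
Count = 6
Final answer: 6


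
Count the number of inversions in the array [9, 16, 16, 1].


For each element, count the later elements that are smaller than it:
  9 (index 0): smaller elements after it = [1] -> 1
  16 (index 1): smaller elements after it = [1] -> 1
  16 (index 2): smaller elements after it = [1] -> 1
Total inversions = 1 + 1 + 1 = 3
Final answer: 3


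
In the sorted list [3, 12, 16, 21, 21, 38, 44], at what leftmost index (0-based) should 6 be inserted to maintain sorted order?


List is sorted: [3, 12, 16, 21, 21, 38, 44]
We need the leftmost position where 6 can be inserted, i.e. the first index whose element is >= 6 (or the end of the list if none is).
Binary search with low=0, high=7 (0-based indices):
  low=0, high=7, mid=3: a[3]=21 >= 6, so high = 3
  low=0, high=3, mid=1: a[1]=12 >= 6, so high = 1
  low=0, high=1, mid=0: a[0]=3 < 6, so low = 1
Now low = high = 1, so the insertion index is 1.
Final answer: 1


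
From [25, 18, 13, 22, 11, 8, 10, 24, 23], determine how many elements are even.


Check each element:
  25 is odd
  18 is even
  13 is odd
  22 is even
  11 is odd
  8 is even
  10 is even
  24 is even
  23 is odd
Evens: [18, 22, 8, 10, 24]
Count of evens = 5
Final answer: 5


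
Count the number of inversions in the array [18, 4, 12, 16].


For each element, count the later elements that are smaller than it:
  18 (index 0): smaller elements after it = [4, 12, 16] -> 3
  4 (index 1): smaller elements after it = [] -> 0
  12 (index 2): smaller elements after it = [] -> 0
Total inversions = 3 + 0 + 0 = 3
Final answer: 3


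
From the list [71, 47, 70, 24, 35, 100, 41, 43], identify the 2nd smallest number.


Sort ascending: [24, 35, 41, 43, 47, 70, 71, 100]
The 2nd element (1-indexed) is at index 1.
Value = 35
Final answer: 35


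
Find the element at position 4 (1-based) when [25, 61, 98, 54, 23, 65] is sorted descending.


Sort descending: [98, 65, 61, 54, 25, 23]
The 4th element (1-indexed) is at index 3.
Value = 54
Final answer: 54


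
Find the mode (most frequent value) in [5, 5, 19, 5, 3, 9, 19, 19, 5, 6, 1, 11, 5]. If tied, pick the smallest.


Count the frequency of each value:
  1 appears 1 time(s)
  3 appears 1 time(s)
  5 appears 5 time(s)
  6 appears 1 time(s)
  9 appears 1 time(s)
  11 appears 1 time(s)
  19 appears 3 time(s)
Maximum frequency is 5.
Only 5 reaches that frequency, so it is the mode.
Final answer: 5


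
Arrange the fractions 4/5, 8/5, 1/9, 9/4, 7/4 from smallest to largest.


Convert to decimal for comparison:
  4/5 = 0.8
  8/5 = 1.6
  1/9 = 0.1111
  9/4 = 2.25
  7/4 = 1.75
Decimals in increasing order: 0.1111 < 0.8 < 1.6 < 1.75 < 2.25
Writing each back as its fraction gives the sorted order.
Final answer: 1/9, 4/5, 8/5, 7/4, 9/4


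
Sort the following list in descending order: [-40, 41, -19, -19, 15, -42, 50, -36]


Original list: [-40, 41, -19, -19, 15, -42, 50, -36]
Repeatedly take the largest remaining element:
  Remaining [-40, 41, -19, -19, 15, -42, 50, -36] -> largest is 50
  Remaining [-40, 41, -19, -19, 15, -42, -36] -> largest is 41
  Remaining [-40, -19, -19, 15, -42, -36] -> largest is 15
  Remaining [-40, -19, -19, -42, -36] -> largest is -19
  Remaining [-40, -19, -42, -36] -> largest is -19
  Remaining [-40, -42, -36] -> largest is -36
  Remaining [-40, -42] -> largest is -40
  Remaining [-42] -> largest is -42
Collecting the picks in order gives the descending list.
Final answer: [50, 41, 15, -19, -19, -36, -40, -42]


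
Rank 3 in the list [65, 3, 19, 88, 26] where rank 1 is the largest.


Sort descending: [88, 65, 26, 19, 3]
Find 3 in the sorted list.
3 is at position 5.
Final answer: 5


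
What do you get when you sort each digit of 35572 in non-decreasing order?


The number 35572 has digits: 3, 5, 5, 7, 2
Sorted: 2, 3, 5, 5, 7
Joining the sorted digits gives the result.
Final answer: 23557


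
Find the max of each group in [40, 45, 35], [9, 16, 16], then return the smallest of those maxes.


Find max of each group:
  Group 1: [40, 45, 35] -> max = 45
  Group 2: [9, 16, 16] -> max = 16
Maxes: [45, 16]
Minimum of maxes = 16
Final answer: 16


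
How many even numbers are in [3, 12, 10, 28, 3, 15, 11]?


Check each element:
  3 is odd
  12 is even
  10 is even
  28 is even
  3 is odd
  15 is odd
  11 is odd
Evens: [12, 10, 28]
Count of evens = 3
Final answer: 3


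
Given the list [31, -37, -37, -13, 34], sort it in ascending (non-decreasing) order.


Original list: [31, -37, -37, -13, 34]
Repeatedly take the smallest remaining element:
  Remaining [31, -37, -37, -13, 34] -> smallest is -37
  Remaining [31, -37, -13, 34] -> smallest is -37
  Remaining [31, -13, 34] -> smallest is -13
  Remaining [31, 34] -> smallest is 31
  Remaining [34] -> smallest is 34
Collecting the picks in order gives the sorted list.
Final answer: [-37, -37, -13, 31, 34]


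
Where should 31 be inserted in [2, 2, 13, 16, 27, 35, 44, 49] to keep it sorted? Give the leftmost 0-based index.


List is sorted: [2, 2, 13, 16, 27, 35, 44, 49]
We need the leftmost position where 31 can be inserted, i.e. the first index whose element is >= 31 (or the end of the list if none is).
Binary search with low=0, high=8 (0-based indices):
  low=0, high=8, mid=4: a[4]=27 < 31, so low = 5
  low=5, high=8, mid=6: a[6]=44 >= 31, so high = 6
  low=5, high=6, mid=5: a[5]=35 >= 31, so high = 5
Now low = high = 5, so the insertion index is 5.
Final answer: 5


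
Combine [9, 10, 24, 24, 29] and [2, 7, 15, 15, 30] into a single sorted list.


List A: [9, 10, 24, 24, 29]
List B: [2, 7, 15, 15, 30]
Repeatedly compare the front elements and take the smaller:
  9 vs 2 -> take 2
  9 vs 7 -> take 7
  9 vs 15 -> take 9
  10 vs 15 -> take 10
  24 vs 15 -> take 15
  24 vs 15 -> take 15
  24 vs 30 -> take 24
  24 vs 30 -> take 24
  29 vs 30 -> take 29
  A is exhausted; append the rest of B: [30]
Final answer: [2, 7, 9, 10, 15, 15, 24, 24, 29, 30]


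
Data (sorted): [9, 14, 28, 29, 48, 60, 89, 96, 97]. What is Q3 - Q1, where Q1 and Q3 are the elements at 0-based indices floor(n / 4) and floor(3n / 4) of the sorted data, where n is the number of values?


The data has n = 9 elements.
Q1 index = floor(9 / 4) = floor(2.25) = 2; Q3 index = floor(3 * 9 / 4) = floor(6.75) = 6
Q1 = element at index 2 = 28
Q3 = element at index 6 = 89
IQR = 89 - 28 = 61
Final answer: 61


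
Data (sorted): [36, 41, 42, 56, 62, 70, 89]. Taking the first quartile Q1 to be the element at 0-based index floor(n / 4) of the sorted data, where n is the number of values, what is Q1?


The list has n = 7 elements.
Q1 index = floor(7 / 4) = floor(1.75) = 1
Counting from index 0 in the sorted data, the element at index 1 is 41.
Final answer: 41


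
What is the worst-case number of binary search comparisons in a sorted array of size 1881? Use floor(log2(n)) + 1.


Binary search halves the search space each step.
Maximum comparisons = floor(log2(1881)) + 1
log2(1881) = 10.8773
floor(log2(1881)) = 10, so 10 + 1 = 11
Final answer: 11


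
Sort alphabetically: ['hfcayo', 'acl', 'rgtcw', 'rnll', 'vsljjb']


Compare strings character by character (the first differing letter decides):
  'acl' < 'hfcayo' since 'a' < 'h' at position 1
  'hfcayo' < 'rgtcw' since 'h' < 'r' at position 1
  'rgtcw' < 'rnll' since 'g' < 'n' at position 2
  'rnll' < 'vsljjb' since 'r' < 'v' at position 1
Chaining these comparisons gives the alphabetical order.
Final answer: ['acl', 'hfcayo', 'rgtcw', 'rnll', 'vsljjb']
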